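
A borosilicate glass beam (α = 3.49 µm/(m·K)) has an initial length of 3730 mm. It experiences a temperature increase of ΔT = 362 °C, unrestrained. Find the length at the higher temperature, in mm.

3734.7 mm

ΔL = α·L₀·ΔT = 3.49×10⁻⁶ × 3730 mm × 362.0 K = 4.71 mm.
L = L₀ + ΔL = 3730 + 4.71 = 3734.7 mm.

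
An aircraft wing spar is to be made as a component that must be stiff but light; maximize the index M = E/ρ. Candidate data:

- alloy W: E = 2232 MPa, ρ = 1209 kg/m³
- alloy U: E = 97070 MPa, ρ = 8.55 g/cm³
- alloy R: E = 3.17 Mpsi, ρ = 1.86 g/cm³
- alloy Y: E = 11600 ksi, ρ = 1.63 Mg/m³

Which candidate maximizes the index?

alloy Y

After converting to SI:
  alloy W: E = 2.232 GPa, ρ = 1209 kg/m³
  alloy U: E = 97.07 GPa, ρ = 8550 kg/m³
  alloy R: E = 21.86 GPa, ρ = 1860 kg/m³
  alloy Y: E = 79.98 GPa, ρ = 1630 kg/m³
  alloy Y: M = 49.1 MN·m/kg
  alloy R: M = 11.8 MN·m/kg
  alloy U: M = 11.4 MN·m/kg
  alloy W: M = 1.85 MN·m/kg
Alloy Y has the largest M.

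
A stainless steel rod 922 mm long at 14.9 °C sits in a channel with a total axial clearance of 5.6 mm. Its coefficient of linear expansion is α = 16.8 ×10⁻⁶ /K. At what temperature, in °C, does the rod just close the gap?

α·L₀·ΔT = 5.6 mm ⇒ ΔT = 5.6 / (16.8×10⁻⁶ × 922.0) = 361.5 K.
T = 14.9 + 361.5 = 376.4 °C.

376 °C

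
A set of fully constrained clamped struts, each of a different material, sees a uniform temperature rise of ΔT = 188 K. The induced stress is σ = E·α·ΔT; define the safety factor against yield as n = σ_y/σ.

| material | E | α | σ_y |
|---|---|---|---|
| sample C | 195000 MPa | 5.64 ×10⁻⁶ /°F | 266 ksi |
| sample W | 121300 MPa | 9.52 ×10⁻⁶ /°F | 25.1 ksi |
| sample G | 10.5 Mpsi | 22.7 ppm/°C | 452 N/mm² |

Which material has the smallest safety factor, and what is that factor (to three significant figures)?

sample W, n = 0.443

Converting E to GPa, α to ×10⁻⁶/K, σ_y to MPa, then σ and n for each:
  sample C: E = 195.0, α = 10.2, σ_y = 1834 → σ = 372 MPa, n = 4.93
  sample W: E = 121.3, α = 17.1, σ_y = 173.1 → σ = 391 MPa, n = 0.443
  sample G: E = 72.39, α = 22.7, σ_y = 452.0 → σ = 309 MPa, n = 1.46
The minimum is sample W at n = 0.443.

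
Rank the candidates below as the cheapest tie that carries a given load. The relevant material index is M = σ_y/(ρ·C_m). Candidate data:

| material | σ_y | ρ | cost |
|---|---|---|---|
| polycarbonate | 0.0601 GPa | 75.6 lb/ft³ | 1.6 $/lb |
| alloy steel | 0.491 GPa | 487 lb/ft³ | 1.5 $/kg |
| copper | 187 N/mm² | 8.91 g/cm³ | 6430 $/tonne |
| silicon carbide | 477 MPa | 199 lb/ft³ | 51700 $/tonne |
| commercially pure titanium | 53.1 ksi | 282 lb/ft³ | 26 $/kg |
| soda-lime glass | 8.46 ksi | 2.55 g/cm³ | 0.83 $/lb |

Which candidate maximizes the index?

alloy steel

Convert each candidate to consistent units, then evaluate M:
  polycarbonate: σ_y = 60.10 MPa, ρ = 1211 kg/m³, cost = 3.527 $/kg
  alloy steel: σ_y = 491.0 MPa, ρ = 7801 kg/m³, cost = 1.500 $/kg
  copper: σ_y = 187.0 MPa, ρ = 8910 kg/m³, cost = 6.430 $/kg
  silicon carbide: σ_y = 477.0 MPa, ρ = 3188 kg/m³, cost = 51.70 $/kg
  commercially pure titanium: σ_y = 366.1 MPa, ρ = 4517 kg/m³, cost = 26.00 $/kg
  soda-lime glass: σ_y = 58.33 MPa, ρ = 2550 kg/m³, cost = 1.830 $/kg
  alloy steel: M = 42.0 kN·m per $
  polycarbonate: M = 14.1 kN·m per $
  soda-lime glass: M = 12.5 kN·m per $
  copper: M = 3.26 kN·m per $
  commercially pure titanium: M = 3.12 kN·m per $
  silicon carbide: M = 2.89 kN·m per $
Alloy steel ranks first.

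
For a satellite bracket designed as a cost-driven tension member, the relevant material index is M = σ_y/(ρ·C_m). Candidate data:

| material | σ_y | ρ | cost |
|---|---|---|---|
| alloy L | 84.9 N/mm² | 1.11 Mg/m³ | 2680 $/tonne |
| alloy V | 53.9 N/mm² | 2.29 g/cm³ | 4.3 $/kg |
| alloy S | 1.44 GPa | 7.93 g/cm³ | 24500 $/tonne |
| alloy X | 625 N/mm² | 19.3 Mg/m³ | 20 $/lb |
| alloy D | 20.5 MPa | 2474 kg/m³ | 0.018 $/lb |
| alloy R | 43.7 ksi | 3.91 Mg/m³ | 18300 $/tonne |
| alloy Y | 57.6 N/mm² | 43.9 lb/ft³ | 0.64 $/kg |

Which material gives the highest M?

Convert each candidate to consistent units, then evaluate M:
  alloy L: σ_y = 84.90 MPa, ρ = 1110 kg/m³, cost = 2.680 $/kg
  alloy V: σ_y = 53.90 MPa, ρ = 2290 kg/m³, cost = 4.300 $/kg
  alloy S: σ_y = 1440 MPa, ρ = 7930 kg/m³, cost = 24.50 $/kg
  alloy X: σ_y = 625.0 MPa, ρ = 19300 kg/m³, cost = 44.09 $/kg
  alloy D: σ_y = 20.50 MPa, ρ = 2474 kg/m³, cost = 0.03968 $/kg
  alloy R: σ_y = 301.3 MPa, ρ = 3910 kg/m³, cost = 18.30 $/kg
  alloy Y: σ_y = 57.60 MPa, ρ = 703.2 kg/m³, cost = 0.6400 $/kg
  alloy D: M = 209 kN·m per $
  alloy Y: M = 128 kN·m per $
  alloy L: M = 28.5 kN·m per $
  alloy S: M = 7.41 kN·m per $
  alloy V: M = 5.47 kN·m per $
  alloy R: M = 4.21 kN·m per $
  alloy X: M = 0.734 kN·m per $
The maximum is for alloy D.

alloy D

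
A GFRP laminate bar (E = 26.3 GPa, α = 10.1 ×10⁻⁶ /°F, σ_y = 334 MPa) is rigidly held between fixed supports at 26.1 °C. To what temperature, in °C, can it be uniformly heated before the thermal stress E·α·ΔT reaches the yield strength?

α = 10.1×10⁻⁶/°F × 9/5 = 18.2×10⁻⁶/K.
E·α·ΔT = 334.0 MPa ⇒ ΔT = 334.0 / (26.30×10³ × 18.2×10⁻⁶) = 698.5 K.
T = 26.1 + 698.5 = 724.6 °C.

725 °C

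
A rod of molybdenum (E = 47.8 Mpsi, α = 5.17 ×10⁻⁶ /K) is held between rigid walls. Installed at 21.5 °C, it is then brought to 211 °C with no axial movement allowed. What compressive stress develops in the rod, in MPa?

E = 47.8 Mpsi = 329.6 GPa.
ΔT = 189.5 K. Constrained thermal stress σ = E·α·ΔT = 329.6×10³ MPa × 5.17×10⁻⁶ × 189.5 = 323 MPa (compressive).

323 MPa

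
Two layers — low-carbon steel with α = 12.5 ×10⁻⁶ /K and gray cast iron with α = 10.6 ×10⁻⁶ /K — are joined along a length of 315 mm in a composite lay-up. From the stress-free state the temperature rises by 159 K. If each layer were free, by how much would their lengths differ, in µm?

95.2 µm

Δα = |12.5 − 10.6|×10⁻⁶/K = 1.90×10⁻⁶/K.
ΔL_mismatch = Δα·L·ΔT = 1.90×10⁻⁶ × 315.0 mm × 159.0 K = 95.2 µm.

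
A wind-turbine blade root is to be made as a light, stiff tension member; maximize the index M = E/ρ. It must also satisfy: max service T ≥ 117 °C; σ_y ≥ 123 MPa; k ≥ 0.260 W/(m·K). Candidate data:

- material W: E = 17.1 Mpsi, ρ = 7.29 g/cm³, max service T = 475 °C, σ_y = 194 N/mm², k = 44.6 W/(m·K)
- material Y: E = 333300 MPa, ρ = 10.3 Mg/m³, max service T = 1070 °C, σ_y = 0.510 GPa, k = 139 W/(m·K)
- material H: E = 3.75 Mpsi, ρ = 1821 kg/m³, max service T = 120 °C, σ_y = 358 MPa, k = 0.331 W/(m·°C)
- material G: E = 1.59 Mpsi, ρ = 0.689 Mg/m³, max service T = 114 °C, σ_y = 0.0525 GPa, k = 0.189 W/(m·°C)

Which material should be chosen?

Screen on constraints: max service T ≥ 117 °C; σ_y ≥ 123 MPa; k ≥ 0.260 W/(m·K). Survivors: material W, material Y, material H.
Putting every candidate on a common basis:
  material W: E = 117.9 GPa, ρ = 7290 kg/m³
  material Y: E = 333.3 GPa, ρ = 10300 kg/m³
  material H: E = 25.86 GPa, ρ = 1821 kg/m³
  material Y: M = 32.4 MN·m/kg
  material W: M = 16.2 MN·m/kg
  material H: M = 14.2 MN·m/kg
Material Y ranks first.

material Y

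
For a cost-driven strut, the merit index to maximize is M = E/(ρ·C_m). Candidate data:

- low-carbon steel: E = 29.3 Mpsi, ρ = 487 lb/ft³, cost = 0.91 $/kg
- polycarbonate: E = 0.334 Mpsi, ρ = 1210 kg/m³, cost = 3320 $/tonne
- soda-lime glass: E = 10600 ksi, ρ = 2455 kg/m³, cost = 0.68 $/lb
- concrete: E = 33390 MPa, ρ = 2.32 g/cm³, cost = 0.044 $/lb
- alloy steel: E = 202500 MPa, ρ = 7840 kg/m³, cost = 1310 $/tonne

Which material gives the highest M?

Normalizing units and computing the index:
  low-carbon steel: E = 202.0 GPa, ρ = 7801 kg/m³, cost = 0.9100 $/kg
  polycarbonate: E = 2.303 GPa, ρ = 1210 kg/m³, cost = 3.320 $/kg
  soda-lime glass: E = 73.08 GPa, ρ = 2455 kg/m³, cost = 1.499 $/kg
  concrete: E = 33.39 GPa, ρ = 2320 kg/m³, cost = 0.09700 $/kg
  alloy steel: E = 202.5 GPa, ρ = 7840 kg/m³, cost = 1.310 $/kg
  concrete: M = 148 MN·m per $
  low-carbon steel: M = 28.5 MN·m per $
  soda-lime glass: M = 19.9 MN·m per $
  alloy steel: M = 19.7 MN·m per $
  polycarbonate: M = 0.573 MN·m per $
Concrete has the largest M.

concrete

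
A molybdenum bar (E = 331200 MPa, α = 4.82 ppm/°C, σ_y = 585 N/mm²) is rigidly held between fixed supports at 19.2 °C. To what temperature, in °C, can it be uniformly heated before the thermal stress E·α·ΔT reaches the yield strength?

E = 331200 MPa = 331.2 GPa.
σ_y = 585 N/mm² = 585.0 MPa.
E·α·ΔT = 585.0 MPa ⇒ ΔT = 585.0 / (331.2×10³ × 4.82×10⁻⁶) = 366.5 K.
T = 19.2 + 366.5 = 385.7 °C.

386 °C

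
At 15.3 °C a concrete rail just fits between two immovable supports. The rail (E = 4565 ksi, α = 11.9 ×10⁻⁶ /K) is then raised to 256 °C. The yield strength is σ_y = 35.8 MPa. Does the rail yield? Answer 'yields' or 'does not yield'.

E = 4565 ksi = 31.47 GPa.
ΔT = 240.7 K. Constrained thermal stress σ = E·α·ΔT = 31.47×10³ MPa × 11.9×10⁻⁶ × 240.7 = 90.2 MPa (compressive).
Compare to σ_y = 35.8 MPa: σ ≥ σ_y, so it yields.

yields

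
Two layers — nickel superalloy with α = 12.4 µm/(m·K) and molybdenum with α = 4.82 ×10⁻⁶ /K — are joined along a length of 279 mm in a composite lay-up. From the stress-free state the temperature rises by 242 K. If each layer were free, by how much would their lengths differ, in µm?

Δα = |12.4 − 4.82|×10⁻⁶/K = 7.58×10⁻⁶/K.
ΔL_mismatch = Δα·L·ΔT = 7.58×10⁻⁶ × 279.0 mm × 242.0 K = 512 µm.

512 µm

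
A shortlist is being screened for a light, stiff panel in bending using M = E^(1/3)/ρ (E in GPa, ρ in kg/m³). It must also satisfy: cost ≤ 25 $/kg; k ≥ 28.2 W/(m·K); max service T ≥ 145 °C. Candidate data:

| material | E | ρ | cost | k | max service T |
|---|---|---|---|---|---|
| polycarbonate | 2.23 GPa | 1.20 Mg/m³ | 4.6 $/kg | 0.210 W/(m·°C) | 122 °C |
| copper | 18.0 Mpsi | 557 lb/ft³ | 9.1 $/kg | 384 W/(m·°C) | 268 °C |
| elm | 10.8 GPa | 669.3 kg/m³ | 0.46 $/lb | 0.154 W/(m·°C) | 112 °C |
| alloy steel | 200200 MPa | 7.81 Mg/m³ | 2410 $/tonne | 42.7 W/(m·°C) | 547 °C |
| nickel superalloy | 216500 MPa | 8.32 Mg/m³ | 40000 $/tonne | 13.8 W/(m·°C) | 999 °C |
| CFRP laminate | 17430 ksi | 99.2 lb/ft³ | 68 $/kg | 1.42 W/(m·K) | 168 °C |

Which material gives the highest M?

Screen on constraints: cost ≤ 25 $/kg; k ≥ 28.2 W/(m·K); max service T ≥ 145 °C. Survivors: copper, alloy steel.
Putting every candidate on a common basis:
  copper: E = 124.1 GPa, ρ = 8922 kg/m³
  alloy steel: E = 200.2 GPa, ρ = 7810 kg/m³
  alloy steel: M = 0.749×10⁻³
  copper: M = 0.559×10⁻³
Alloy steel ranks first.

alloy steel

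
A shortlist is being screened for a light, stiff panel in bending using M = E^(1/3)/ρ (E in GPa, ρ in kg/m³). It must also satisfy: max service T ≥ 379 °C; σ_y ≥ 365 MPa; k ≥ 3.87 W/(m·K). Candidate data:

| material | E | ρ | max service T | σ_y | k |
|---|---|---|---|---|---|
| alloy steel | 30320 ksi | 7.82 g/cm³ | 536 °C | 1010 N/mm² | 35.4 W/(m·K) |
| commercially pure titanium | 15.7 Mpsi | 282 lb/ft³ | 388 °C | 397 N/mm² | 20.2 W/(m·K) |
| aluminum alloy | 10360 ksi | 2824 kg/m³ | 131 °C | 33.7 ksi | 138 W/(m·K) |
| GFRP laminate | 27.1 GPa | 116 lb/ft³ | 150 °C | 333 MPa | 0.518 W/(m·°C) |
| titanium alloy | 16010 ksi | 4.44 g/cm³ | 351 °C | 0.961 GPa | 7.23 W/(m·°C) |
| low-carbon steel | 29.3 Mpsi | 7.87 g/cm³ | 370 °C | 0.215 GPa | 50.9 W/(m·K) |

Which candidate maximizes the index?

commercially pure titanium

Screen on constraints: max service T ≥ 379 °C; σ_y ≥ 365 MPa; k ≥ 3.87 W/(m·K). Survivors: alloy steel, commercially pure titanium.
Putting every candidate on a common basis:
  alloy steel: E = 209.0 GPa, ρ = 7820 kg/m³
  commercially pure titanium: E = 108.2 GPa, ρ = 4517 kg/m³
  commercially pure titanium: M = 1.06×10⁻³
  alloy steel: M = 0.759×10⁻³
Commercially pure titanium has the largest M.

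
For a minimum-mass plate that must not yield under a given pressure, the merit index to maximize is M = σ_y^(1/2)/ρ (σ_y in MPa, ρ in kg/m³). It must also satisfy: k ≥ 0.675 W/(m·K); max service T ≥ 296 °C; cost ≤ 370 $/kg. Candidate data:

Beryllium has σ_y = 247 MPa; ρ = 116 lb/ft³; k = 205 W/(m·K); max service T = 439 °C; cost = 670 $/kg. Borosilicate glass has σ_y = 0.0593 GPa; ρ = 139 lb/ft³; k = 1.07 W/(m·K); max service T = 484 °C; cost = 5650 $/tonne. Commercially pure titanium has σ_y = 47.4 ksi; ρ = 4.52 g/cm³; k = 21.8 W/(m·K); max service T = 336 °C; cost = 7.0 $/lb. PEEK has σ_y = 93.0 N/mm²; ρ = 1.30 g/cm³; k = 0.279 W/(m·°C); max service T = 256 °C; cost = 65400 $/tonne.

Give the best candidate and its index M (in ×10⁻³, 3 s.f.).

Screen on constraints: k ≥ 0.675 W/(m·K); max service T ≥ 296 °C; cost ≤ 370 $/kg. Survivors: borosilicate glass, commercially pure titanium.
Normalizing units and computing the index:
  borosilicate glass: σ_y = 59.30 MPa, ρ = 2227 kg/m³
  commercially pure titanium: σ_y = 326.8 MPa, ρ = 4520 kg/m³
  commercially pure titanium: M = 4.00×10⁻³
  borosilicate glass: M = 3.46×10⁻³
Highest index: commercially pure titanium.

commercially pure titanium, M = 4.00×10⁻³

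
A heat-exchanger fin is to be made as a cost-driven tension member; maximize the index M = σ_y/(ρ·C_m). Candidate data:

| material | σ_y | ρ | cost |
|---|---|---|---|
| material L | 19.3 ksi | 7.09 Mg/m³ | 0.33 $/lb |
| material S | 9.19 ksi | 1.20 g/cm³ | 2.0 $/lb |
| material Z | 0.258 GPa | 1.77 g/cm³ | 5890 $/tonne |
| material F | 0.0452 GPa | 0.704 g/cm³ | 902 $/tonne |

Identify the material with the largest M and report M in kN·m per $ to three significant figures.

material F, M = 71.2 kN·m per $

After converting to SI:
  material L: σ_y = 133.1 MPa, ρ = 7090 kg/m³, cost = 0.7275 $/kg
  material S: σ_y = 63.36 MPa, ρ = 1200 kg/m³, cost = 4.409 $/kg
  material Z: σ_y = 258.0 MPa, ρ = 1770 kg/m³, cost = 5.890 $/kg
  material F: σ_y = 45.20 MPa, ρ = 704.0 kg/m³, cost = 0.9020 $/kg
  material F: M = 71.2 kN·m per $
  material L: M = 25.8 kN·m per $
  material Z: M = 24.7 kN·m per $
  material S: M = 12.0 kN·m per $
Material F ranks first.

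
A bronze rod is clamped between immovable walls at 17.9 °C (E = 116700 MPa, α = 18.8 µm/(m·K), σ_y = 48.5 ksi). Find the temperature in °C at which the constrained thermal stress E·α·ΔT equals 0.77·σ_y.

E = 116700 MPa = 116.7 GPa.
σ_y = 48.5 ksi = 334.4 MPa.
E·α·ΔT = 257.5 MPa ⇒ ΔT = 257.5 / (116.7×10³ × 18.8×10⁻⁶) = 117.4 K.
T = 17.9 + 117.4 = 135.3 °C.

135 °C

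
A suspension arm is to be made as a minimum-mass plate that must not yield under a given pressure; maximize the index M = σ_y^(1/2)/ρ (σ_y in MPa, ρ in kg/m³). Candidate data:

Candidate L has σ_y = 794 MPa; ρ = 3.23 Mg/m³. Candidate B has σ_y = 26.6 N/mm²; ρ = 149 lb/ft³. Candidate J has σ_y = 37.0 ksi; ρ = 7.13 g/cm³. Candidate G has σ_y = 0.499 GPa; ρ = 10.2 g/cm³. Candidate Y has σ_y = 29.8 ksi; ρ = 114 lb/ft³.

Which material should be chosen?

Normalizing units and computing the index:
  candidate L: σ_y = 794.0 MPa, ρ = 3230 kg/m³
  candidate B: σ_y = 26.60 MPa, ρ = 2387 kg/m³
  candidate J: σ_y = 255.1 MPa, ρ = 7130 kg/m³
  candidate G: σ_y = 499.0 MPa, ρ = 10200 kg/m³
  candidate Y: σ_y = 205.5 MPa, ρ = 1826 kg/m³
  candidate L: M = 8.72×10⁻³
  candidate Y: M = 7.85×10⁻³
  candidate J: M = 2.24×10⁻³
  candidate G: M = 2.19×10⁻³
  candidate B: M = 2.16×10⁻³
Candidate L has the largest M.

candidate L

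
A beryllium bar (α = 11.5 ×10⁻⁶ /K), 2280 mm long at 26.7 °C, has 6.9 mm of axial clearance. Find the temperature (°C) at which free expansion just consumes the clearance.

290 °C

α·L₀·ΔT = 6.9 mm ⇒ ΔT = 6.9 / (11.5×10⁻⁶ × 2280.0) = 263.2 K.
T = 26.7 + 263.2 = 289.9 °C.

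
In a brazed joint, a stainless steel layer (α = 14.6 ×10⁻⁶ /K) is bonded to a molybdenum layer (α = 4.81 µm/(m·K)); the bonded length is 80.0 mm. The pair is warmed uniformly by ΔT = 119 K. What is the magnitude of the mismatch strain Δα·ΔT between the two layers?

Δα = |14.6 − 4.81|×10⁻⁶/K = 9.79×10⁻⁶/K.
Mismatch strain = Δα·ΔT = 9.79×10⁻⁶ × 119.0 = 1.17×10⁻³.

1.17×10⁻³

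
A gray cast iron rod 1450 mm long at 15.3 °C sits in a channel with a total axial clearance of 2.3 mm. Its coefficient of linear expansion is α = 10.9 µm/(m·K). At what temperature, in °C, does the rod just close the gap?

161 °C

α·L₀·ΔT = 2.3 mm ⇒ ΔT = 2.3 / (10.9×10⁻⁶ × 1450.0) = 145.5 K.
T = 15.3 + 145.5 = 160.8 °C.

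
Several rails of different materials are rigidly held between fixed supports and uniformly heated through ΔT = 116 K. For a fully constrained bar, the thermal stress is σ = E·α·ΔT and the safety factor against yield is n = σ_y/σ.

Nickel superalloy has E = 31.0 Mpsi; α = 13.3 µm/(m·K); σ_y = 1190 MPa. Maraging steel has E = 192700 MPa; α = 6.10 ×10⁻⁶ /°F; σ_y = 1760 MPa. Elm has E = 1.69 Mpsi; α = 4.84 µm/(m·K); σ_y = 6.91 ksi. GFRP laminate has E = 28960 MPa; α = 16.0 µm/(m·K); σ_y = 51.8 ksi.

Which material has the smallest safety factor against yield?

With everything in SI (GPa, ×10⁻⁶/K, MPa):
  nickel superalloy: E = 213.7, α = 13.3, σ_y = 1190 → σ = 330 MPa, n = 3.61
  maraging steel: E = 192.7, α = 11.0, σ_y = 1760 → σ = 245 MPa, n = 7.17
  elm: E = 11.65, α = 4.84, σ_y = 47.64 → σ = 6.54 MPa, n = 7.28
  GFRP laminate: E = 28.96, α = 16.0, σ_y = 357.1 → σ = 53.7 MPa, n = 6.64
The minimum is nickel superalloy at n = 3.61.

nickel superalloy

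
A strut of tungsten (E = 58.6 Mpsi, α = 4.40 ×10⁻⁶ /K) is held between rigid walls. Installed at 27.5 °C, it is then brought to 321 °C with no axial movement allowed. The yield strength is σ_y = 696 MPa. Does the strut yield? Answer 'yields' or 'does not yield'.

does not yield

E = 58.6 Mpsi = 404.0 GPa.
ΔT = 293.5 K. Constrained thermal stress σ = E·α·ΔT = 404.0×10³ MPa × 4.40×10⁻⁶ × 293.5 = 522 MPa (compressive).
Compare to σ_y = 696 MPa: σ < σ_y, so it does not yield.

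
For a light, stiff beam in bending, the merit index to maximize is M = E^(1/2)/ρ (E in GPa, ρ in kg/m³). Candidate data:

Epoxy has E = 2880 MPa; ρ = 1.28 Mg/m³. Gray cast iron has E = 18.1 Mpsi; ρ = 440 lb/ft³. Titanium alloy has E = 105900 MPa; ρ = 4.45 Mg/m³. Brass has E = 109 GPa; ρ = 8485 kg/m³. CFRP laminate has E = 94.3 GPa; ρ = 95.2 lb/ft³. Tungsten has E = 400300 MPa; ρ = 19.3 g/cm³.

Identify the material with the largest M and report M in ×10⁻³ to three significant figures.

Convert each candidate to consistent units, then evaluate M:
  epoxy: E = 2.880 GPa, ρ = 1280 kg/m³
  gray cast iron: E = 124.8 GPa, ρ = 7048 kg/m³
  titanium alloy: E = 105.9 GPa, ρ = 4450 kg/m³
  brass: E = 109.0 GPa, ρ = 8485 kg/m³
  CFRP laminate: E = 94.30 GPa, ρ = 1525 kg/m³
  tungsten: E = 400.3 GPa, ρ = 19300 kg/m³
  CFRP laminate: M = 6.37×10⁻³
  titanium alloy: M = 2.31×10⁻³
  gray cast iron: M = 1.58×10⁻³
  epoxy: M = 1.33×10⁻³
  brass: M = 1.23×10⁻³
  tungsten: M = 1.04×10⁻³
The maximum is for CFRP laminate.

CFRP laminate, M = 6.37×10⁻³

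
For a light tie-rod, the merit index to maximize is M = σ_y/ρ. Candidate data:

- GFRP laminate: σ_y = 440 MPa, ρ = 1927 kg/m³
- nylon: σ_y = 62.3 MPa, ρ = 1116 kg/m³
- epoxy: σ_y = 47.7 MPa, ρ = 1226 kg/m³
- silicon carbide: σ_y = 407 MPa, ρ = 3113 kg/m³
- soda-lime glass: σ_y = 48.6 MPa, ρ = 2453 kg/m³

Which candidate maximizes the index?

Computing M directly (units already consistent):
  GFRP laminate: M = 228 kN·m/kg
  silicon carbide: M = 131 kN·m/kg
  nylon: M = 55.8 kN·m/kg
  epoxy: M = 38.9 kN·m/kg
  soda-lime glass: M = 19.8 kN·m/kg
Highest index: GFRP laminate.

GFRP laminate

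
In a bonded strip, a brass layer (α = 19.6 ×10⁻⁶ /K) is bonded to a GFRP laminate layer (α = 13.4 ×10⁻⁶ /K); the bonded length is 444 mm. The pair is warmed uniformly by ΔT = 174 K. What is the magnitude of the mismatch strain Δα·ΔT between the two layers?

1.08×10⁻³

Δα = |19.6 − 13.4|×10⁻⁶/K = 6.20×10⁻⁶/K.
Mismatch strain = Δα·ΔT = 6.20×10⁻⁶ × 174.0 = 1.08×10⁻³.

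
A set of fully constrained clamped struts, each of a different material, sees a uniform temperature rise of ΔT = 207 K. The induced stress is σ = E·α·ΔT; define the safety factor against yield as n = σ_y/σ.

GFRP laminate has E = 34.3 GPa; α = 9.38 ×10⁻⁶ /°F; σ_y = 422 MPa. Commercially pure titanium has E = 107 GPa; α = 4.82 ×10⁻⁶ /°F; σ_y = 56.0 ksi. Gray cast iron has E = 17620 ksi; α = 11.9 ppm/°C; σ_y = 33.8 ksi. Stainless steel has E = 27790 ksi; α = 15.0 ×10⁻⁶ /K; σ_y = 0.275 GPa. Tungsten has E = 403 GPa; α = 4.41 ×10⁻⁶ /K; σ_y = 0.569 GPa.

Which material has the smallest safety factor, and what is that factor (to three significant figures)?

Converting E to GPa, α to ×10⁻⁶/K, σ_y to MPa, then σ and n for each:
  GFRP laminate: E = 34.30, α = 16.9, σ_y = 422.0 → σ = 120 MPa, n = 3.52
  commercially pure titanium: E = 107.0, α = 8.68, σ_y = 386.1 → σ = 192 MPa, n = 2.01
  gray cast iron: E = 121.5, α = 11.9, σ_y = 233.0 → σ = 299 MPa, n = 0.779
  stainless steel: E = 191.6, α = 15.0, σ_y = 275.0 → σ = 595 MPa, n = 0.462
  tungsten: E = 403.0, α = 4.41, σ_y = 569.0 → σ = 368 MPa, n = 1.55
The minimum is stainless steel at n = 0.462.

stainless steel, n = 0.462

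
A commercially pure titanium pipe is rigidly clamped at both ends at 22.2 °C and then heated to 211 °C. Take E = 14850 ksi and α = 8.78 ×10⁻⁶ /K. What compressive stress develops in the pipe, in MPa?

E = 14850 ksi = 102.4 GPa.
ΔT = 188.8 K. Constrained thermal stress σ = E·α·ΔT = 102.4×10³ MPa × 8.78×10⁻⁶ × 188.8 = 170 MPa (compressive).

170 MPa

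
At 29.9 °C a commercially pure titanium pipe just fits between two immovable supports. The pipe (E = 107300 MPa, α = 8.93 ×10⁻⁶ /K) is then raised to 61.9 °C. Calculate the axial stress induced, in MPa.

E = 107300 MPa = 107.3 GPa.
ΔT = 32.00 K. Constrained thermal stress σ = E·α·ΔT = 107.3×10³ MPa × 8.93×10⁻⁶ × 32.00 = 30.7 MPa (compressive).

30.7 MPa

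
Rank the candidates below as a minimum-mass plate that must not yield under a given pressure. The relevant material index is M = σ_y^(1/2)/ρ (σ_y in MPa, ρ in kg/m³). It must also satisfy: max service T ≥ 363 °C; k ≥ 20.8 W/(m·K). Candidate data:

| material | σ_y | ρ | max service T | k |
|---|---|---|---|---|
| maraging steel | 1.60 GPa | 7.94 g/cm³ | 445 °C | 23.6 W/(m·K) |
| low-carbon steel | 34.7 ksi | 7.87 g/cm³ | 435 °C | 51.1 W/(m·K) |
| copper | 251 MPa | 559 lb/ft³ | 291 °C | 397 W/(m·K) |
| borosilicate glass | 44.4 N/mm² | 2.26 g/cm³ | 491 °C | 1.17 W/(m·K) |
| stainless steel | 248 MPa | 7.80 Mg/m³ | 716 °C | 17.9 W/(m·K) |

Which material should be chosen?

Screen on constraints: max service T ≥ 363 °C; k ≥ 20.8 W/(m·K). Survivors: maraging steel, low-carbon steel.
After converting to SI:
  maraging steel: σ_y = 1600 MPa, ρ = 7940 kg/m³
  low-carbon steel: σ_y = 239.2 MPa, ρ = 7870 kg/m³
  maraging steel: M = 5.04×10⁻³
  low-carbon steel: M = 1.97×10⁻³
Maraging steel has the largest M.

maraging steel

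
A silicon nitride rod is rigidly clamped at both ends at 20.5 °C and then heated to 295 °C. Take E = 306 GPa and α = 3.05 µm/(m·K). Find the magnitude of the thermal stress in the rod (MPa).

256 MPa

ΔT = 274.5 K. Constrained thermal stress σ = E·α·ΔT = 306.0×10³ MPa × 3.05×10⁻⁶ × 274.5 = 256 MPa (compressive).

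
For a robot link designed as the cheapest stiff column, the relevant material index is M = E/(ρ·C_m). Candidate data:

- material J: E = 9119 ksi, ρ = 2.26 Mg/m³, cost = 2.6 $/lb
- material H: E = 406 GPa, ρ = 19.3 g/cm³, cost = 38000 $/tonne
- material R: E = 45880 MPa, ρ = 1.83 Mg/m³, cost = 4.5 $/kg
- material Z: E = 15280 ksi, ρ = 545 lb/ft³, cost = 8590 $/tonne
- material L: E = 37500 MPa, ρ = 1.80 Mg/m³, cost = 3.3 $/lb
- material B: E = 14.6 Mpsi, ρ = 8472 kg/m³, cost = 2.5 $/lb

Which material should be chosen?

material R

Putting every candidate on a common basis:
  material J: E = 62.87 GPa, ρ = 2260 kg/m³, cost = 5.732 $/kg
  material H: E = 406.0 GPa, ρ = 19300 kg/m³, cost = 38.00 $/kg
  material R: E = 45.88 GPa, ρ = 1830 kg/m³, cost = 4.500 $/kg
  material Z: E = 105.4 GPa, ρ = 8730 kg/m³, cost = 8.590 $/kg
  material L: E = 37.50 GPa, ρ = 1800 kg/m³, cost = 7.275 $/kg
  material B: E = 100.7 GPa, ρ = 8472 kg/m³, cost = 5.511 $/kg
  material R: M = 5.57 MN·m per $
  material J: M = 4.85 MN·m per $
  material L: M = 2.86 MN·m per $
  material B: M = 2.16 MN·m per $
  material Z: M = 1.40 MN·m per $
  material H: M = 0.554 MN·m per $
Highest index: material R.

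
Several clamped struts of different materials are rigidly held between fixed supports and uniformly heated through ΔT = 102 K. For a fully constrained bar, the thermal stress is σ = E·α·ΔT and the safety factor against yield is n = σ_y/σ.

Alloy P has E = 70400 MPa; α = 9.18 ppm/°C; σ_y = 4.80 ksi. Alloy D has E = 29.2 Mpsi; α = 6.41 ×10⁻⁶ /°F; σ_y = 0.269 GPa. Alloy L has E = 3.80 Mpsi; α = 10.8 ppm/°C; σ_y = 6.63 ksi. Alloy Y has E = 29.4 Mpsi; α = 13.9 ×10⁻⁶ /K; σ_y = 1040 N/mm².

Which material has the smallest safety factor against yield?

alloy P

Per material, after unit conversion:
  alloy P: E = 70.40, α = 9.18, σ_y = 33.09 → σ = 65.9 MPa, n = 0.502
  alloy D: E = 201.3, α = 11.5, σ_y = 269.0 → σ = 237 MPa, n = 1.14
  alloy L: E = 26.20, α = 10.8, σ_y = 45.71 → σ = 28.9 MPa, n = 1.58
  alloy Y: E = 202.7, α = 13.9, σ_y = 1040 → σ = 287 MPa, n = 3.62
The minimum is alloy P at n = 0.502.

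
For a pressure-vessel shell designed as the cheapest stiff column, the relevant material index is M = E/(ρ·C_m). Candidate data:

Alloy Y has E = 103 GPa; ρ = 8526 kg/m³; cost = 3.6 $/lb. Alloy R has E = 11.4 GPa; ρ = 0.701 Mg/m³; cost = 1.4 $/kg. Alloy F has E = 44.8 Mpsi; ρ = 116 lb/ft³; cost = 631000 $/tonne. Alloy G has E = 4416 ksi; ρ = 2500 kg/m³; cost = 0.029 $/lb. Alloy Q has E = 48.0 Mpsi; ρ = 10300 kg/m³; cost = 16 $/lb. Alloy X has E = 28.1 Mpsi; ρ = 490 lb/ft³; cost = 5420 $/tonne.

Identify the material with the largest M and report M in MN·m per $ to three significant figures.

Convert each candidate to consistent units, then evaluate M:
  alloy Y: E = 103.0 GPa, ρ = 8526 kg/m³, cost = 7.937 $/kg
  alloy R: E = 11.40 GPa, ρ = 701.0 kg/m³, cost = 1.400 $/kg
  alloy F: E = 308.9 GPa, ρ = 1858 kg/m³, cost = 631.0 $/kg
  alloy G: E = 30.45 GPa, ρ = 2500 kg/m³, cost = 0.06393 $/kg
  alloy Q: E = 330.9 GPa, ρ = 10300 kg/m³, cost = 35.27 $/kg
  alloy X: E = 193.7 GPa, ρ = 7849 kg/m³, cost = 5.420 $/kg
  alloy G: M = 190 MN·m per $
  alloy R: M = 11.6 MN·m per $
  alloy X: M = 4.55 MN·m per $
  alloy Y: M = 1.52 MN·m per $
  alloy Q: M = 0.911 MN·m per $
  alloy F: M = 0.263 MN·m per $
Alloy G ranks first.

alloy G, M = 190 MN·m per $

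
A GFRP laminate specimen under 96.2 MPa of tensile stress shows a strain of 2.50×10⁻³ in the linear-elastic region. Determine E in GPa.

E = σ/ε = 96.2 MPa / 2.50×10⁻³ = 38480 MPa = 38.5 GPa.

38.5 GPa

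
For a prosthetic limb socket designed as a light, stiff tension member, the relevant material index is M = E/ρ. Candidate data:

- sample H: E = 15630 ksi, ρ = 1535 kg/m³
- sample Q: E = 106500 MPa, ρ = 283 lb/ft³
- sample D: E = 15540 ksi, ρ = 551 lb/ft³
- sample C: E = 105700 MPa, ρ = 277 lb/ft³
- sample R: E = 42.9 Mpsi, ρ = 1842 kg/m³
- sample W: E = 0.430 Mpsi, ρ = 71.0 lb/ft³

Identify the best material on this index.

sample R

In SI units:
  sample H: E = 107.8 GPa, ρ = 1535 kg/m³
  sample Q: E = 106.5 GPa, ρ = 4533 kg/m³
  sample D: E = 107.1 GPa, ρ = 8826 kg/m³
  sample C: E = 105.7 GPa, ρ = 4437 kg/m³
  sample R: E = 295.8 GPa, ρ = 1842 kg/m³
  sample W: E = 2.965 GPa, ρ = 1137 kg/m³
  sample R: M = 161 MN·m/kg
  sample H: M = 70.2 MN·m/kg
  sample C: M = 23.8 MN·m/kg
  sample Q: M = 23.5 MN·m/kg
  sample D: M = 12.1 MN·m/kg
  sample W: M = 2.61 MN·m/kg
Sample R has the largest M.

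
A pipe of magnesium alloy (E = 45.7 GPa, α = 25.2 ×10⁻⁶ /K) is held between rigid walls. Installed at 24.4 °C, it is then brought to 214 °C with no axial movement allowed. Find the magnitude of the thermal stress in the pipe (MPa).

218 MPa

ΔT = 189.6 K. Constrained thermal stress σ = E·α·ΔT = 45.70×10³ MPa × 25.2×10⁻⁶ × 189.6 = 218 MPa (compressive).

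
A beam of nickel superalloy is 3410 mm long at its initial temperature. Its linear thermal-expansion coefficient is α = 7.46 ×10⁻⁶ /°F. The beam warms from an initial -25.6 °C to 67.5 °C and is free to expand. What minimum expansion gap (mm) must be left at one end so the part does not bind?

Convert α: 7.46×10⁻⁶/°F × (9/5) = 13.4×10⁻⁶/K.
ΔT = 67.5 − (-25.6) = 93.10 K.
ΔL = α·L₀·ΔT = 13.4×10⁻⁶ × 3410 mm × 93.10 K = 4.26 mm.

4.26 mm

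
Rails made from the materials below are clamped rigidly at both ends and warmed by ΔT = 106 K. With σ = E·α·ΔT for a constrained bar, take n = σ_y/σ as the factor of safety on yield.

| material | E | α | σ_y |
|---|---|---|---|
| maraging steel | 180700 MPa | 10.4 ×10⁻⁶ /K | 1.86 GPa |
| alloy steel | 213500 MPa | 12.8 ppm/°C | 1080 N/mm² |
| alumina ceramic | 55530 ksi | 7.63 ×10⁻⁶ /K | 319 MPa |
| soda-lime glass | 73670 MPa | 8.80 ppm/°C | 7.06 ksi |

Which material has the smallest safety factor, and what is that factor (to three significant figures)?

With everything in SI (GPa, ×10⁻⁶/K, MPa):
  maraging steel: E = 180.7, α = 10.4, σ_y = 1860 → σ = 199 MPa, n = 9.34
  alloy steel: E = 213.5, α = 12.8, σ_y = 1080 → σ = 290 MPa, n = 3.73
  alumina ceramic: E = 382.9, α = 7.63, σ_y = 319.0 → σ = 310 MPa, n = 1.03
  soda-lime glass: E = 73.67, α = 8.80, σ_y = 48.68 → σ = 68.7 MPa, n = 0.708
The minimum is soda-lime glass at n = 0.708.

soda-lime glass, n = 0.708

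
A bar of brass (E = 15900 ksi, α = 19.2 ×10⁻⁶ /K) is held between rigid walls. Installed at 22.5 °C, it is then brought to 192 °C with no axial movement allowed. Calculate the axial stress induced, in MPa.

E = 15900 ksi = 109.6 GPa.
ΔT = 169.5 K. Constrained thermal stress σ = E·α·ΔT = 109.6×10³ MPa × 19.2×10⁻⁶ × 169.5 = 357 MPa (compressive).

357 MPa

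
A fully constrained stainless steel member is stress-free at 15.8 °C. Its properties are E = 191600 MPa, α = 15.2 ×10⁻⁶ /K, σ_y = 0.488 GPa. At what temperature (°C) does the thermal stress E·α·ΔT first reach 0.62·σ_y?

120 °C

E = 191600 MPa = 191.6 GPa.
σ_y = 0.488 GPa = 488.0 MPa.
E·α·ΔT = 302.6 MPa ⇒ ΔT = 302.6 / (191.6×10³ × 15.2×10⁻⁶) = 103.9 K.
T = 15.8 + 103.9 = 119.7 °C.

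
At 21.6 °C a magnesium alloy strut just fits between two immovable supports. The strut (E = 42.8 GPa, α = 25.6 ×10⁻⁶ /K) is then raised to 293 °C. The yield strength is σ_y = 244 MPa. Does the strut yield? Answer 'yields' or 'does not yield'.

yields

ΔT = 271.4 K. Constrained thermal stress σ = E·α·ΔT = 42.80×10³ MPa × 25.6×10⁻⁶ × 271.4 = 297 MPa (compressive).
Compare to σ_y = 244 MPa: σ ≥ σ_y, so it yields.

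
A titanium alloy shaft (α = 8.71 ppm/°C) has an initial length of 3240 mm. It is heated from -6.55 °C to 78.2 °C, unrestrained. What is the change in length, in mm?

2.39 mm

ΔT = 78.2 − (-6.55) = 84.75 K.
ΔL = α·L₀·ΔT = 8.71×10⁻⁶ × 3240 mm × 84.75 K = 2.39 mm.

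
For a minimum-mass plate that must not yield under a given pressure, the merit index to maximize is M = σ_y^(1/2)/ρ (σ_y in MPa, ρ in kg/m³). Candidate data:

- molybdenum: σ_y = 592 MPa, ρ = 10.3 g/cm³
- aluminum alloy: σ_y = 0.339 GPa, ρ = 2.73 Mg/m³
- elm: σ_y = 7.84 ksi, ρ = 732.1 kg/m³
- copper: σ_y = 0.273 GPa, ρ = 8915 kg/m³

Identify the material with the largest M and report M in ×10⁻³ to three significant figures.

Convert each candidate to consistent units, then evaluate M:
  molybdenum: σ_y = 592.0 MPa, ρ = 10300 kg/m³
  aluminum alloy: σ_y = 339.0 MPa, ρ = 2730 kg/m³
  elm: σ_y = 54.05 MPa, ρ = 732.1 kg/m³
  copper: σ_y = 273.0 MPa, ρ = 8915 kg/m³
  elm: M = 10.0×10⁻³
  aluminum alloy: M = 6.74×10⁻³
  molybdenum: M = 2.36×10⁻³
  copper: M = 1.85×10⁻³
Elm has the largest M.

elm, M = 10.0×10⁻³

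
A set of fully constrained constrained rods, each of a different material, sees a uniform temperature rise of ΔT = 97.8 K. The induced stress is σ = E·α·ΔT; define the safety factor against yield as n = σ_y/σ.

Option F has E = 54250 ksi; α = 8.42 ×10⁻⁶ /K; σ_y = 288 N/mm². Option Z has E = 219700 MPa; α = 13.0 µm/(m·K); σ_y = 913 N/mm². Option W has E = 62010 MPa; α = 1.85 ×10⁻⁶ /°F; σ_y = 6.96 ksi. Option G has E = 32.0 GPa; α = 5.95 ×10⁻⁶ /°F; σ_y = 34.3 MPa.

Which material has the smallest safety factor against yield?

With everything in SI (GPa, ×10⁻⁶/K, MPa):
  option F: E = 374.0, α = 8.42, σ_y = 288.0 → σ = 308 MPa, n = 0.935
  option Z: E = 219.7, α = 13.0, σ_y = 913.0 → σ = 279 MPa, n = 3.27
  option W: E = 62.01, α = 3.33, σ_y = 47.99 → σ = 20.2 MPa, n = 2.38
  option G: E = 32.00, α = 10.7, σ_y = 34.30 → σ = 33.5 MPa, n = 1.02
Option F has the lowest safety factor, n = 0.935.

option F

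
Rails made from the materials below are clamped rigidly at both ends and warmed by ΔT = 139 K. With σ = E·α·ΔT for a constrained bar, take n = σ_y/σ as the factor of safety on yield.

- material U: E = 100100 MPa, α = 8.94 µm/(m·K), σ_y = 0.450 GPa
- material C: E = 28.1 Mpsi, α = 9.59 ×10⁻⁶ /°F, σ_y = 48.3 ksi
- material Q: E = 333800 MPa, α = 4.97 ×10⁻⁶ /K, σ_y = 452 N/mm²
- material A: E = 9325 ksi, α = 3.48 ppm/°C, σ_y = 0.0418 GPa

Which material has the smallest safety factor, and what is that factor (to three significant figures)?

material C, n = 0.716

In consistent units (E in GPa, α in ×10⁻⁶/K, σ_y in MPa):
  material U: E = 100.1, α = 8.94, σ_y = 450.0 → σ = 124 MPa, n = 3.62
  material C: E = 193.7, α = 17.3, σ_y = 333.0 → σ = 465 MPa, n = 0.716
  material Q: E = 333.8, α = 4.97, σ_y = 452.0 → σ = 231 MPa, n = 1.96
  material A: E = 64.29, α = 3.48, σ_y = 41.80 → σ = 31.1 MPa, n = 1.34
The minimum is material C at n = 0.716.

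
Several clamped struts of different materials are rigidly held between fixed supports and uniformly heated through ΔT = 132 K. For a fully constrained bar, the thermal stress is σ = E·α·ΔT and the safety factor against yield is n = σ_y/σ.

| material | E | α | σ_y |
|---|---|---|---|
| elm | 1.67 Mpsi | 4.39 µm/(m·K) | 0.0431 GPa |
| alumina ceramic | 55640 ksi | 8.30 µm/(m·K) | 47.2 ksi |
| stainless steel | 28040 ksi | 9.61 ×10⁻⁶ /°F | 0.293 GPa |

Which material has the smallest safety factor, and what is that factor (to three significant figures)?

Converting E to GPa, α to ×10⁻⁶/K, σ_y to MPa, then σ and n for each:
  elm: E = 11.51, α = 4.39, σ_y = 43.10 → σ = 6.67 MPa, n = 6.46
  alumina ceramic: E = 383.6, α = 8.30, σ_y = 325.4 → σ = 420 MPa, n = 0.774
  stainless steel: E = 193.3, α = 17.3, σ_y = 293.0 → σ = 441 MPa, n = 0.664
Stainless steel has the lowest safety factor, n = 0.664.

stainless steel, n = 0.664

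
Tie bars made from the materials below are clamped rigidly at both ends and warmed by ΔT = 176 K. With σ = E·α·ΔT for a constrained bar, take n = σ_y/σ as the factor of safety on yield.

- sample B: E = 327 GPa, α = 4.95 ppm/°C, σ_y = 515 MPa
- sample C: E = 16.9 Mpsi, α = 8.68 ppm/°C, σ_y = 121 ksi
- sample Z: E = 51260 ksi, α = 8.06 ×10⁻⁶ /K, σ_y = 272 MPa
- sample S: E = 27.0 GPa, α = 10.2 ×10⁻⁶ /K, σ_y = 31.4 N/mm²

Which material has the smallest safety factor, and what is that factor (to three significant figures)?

sample Z, n = 0.543

With everything in SI (GPa, ×10⁻⁶/K, MPa):
  sample B: E = 327.0, α = 4.95, σ_y = 515.0 → σ = 285 MPa, n = 1.81
  sample C: E = 116.5, α = 8.68, σ_y = 834.3 → σ = 178 MPa, n = 4.69
  sample Z: E = 353.4, α = 8.06, σ_y = 272.0 → σ = 501 MPa, n = 0.543
  sample S: E = 27.00, α = 10.2, σ_y = 31.40 → σ = 48.5 MPa, n = 0.648
The minimum is sample Z at n = 0.543.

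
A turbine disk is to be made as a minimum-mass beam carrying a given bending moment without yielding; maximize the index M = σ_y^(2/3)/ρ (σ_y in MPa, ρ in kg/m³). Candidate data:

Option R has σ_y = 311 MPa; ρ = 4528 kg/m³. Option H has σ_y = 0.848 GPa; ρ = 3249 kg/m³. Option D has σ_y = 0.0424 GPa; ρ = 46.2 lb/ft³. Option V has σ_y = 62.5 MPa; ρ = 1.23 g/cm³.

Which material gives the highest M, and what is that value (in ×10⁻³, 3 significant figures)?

option H, M = 27.6×10⁻³

Convert each candidate to consistent units, then evaluate M:
  option R: σ_y = 311.0 MPa, ρ = 4528 kg/m³
  option H: σ_y = 848.0 MPa, ρ = 3249 kg/m³
  option D: σ_y = 42.40 MPa, ρ = 740.1 kg/m³
  option V: σ_y = 62.50 MPa, ρ = 1230 kg/m³
  option H: M = 27.6×10⁻³
  option D: M = 16.4×10⁻³
  option V: M = 12.8×10⁻³
  option R: M = 10.1×10⁻³
The maximum is for option H.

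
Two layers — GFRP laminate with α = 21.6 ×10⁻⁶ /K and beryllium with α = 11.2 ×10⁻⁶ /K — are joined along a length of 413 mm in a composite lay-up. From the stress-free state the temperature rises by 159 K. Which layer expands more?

GFRP laminate

α(GFRP laminate) = 21.6×10⁻⁶/K vs α(beryllium) = 11.2×10⁻⁶/K.
Higher α expands more for the same ΔT: GFRP laminate.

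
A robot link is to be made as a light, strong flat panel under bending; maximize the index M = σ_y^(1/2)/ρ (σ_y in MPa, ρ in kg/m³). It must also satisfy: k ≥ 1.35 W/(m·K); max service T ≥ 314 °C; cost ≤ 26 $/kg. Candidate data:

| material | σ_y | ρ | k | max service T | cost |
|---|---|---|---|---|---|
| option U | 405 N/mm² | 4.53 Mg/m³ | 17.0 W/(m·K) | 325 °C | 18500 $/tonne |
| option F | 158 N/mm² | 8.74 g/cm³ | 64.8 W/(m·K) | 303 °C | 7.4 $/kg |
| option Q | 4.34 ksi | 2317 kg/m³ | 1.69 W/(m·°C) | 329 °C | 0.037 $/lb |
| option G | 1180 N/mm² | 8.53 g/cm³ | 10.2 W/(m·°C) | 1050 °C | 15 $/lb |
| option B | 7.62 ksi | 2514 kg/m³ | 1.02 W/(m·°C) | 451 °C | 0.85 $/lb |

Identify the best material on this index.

option U

Screen on constraints: k ≥ 1.35 W/(m·K); max service T ≥ 314 °C; cost ≤ 26 $/kg. Survivors: option U, option Q.
In SI units:
  option U: σ_y = 405.0 MPa, ρ = 4530 kg/m³
  option Q: σ_y = 29.92 MPa, ρ = 2317 kg/m³
  option U: M = 4.44×10⁻³
  option Q: M = 2.36×10⁻³
Option U has the largest M.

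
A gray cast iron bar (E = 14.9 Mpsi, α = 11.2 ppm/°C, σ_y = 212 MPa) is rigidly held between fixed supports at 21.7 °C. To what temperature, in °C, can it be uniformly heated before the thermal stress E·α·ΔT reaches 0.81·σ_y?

171 °C

E = 14.9 Mpsi = 102.7 GPa.
E·α·ΔT = 171.7 MPa ⇒ ΔT = 171.7 / (102.7×10³ × 11.2×10⁻⁶) = 149.2 K.
T = 21.7 + 149.2 = 170.9 °C.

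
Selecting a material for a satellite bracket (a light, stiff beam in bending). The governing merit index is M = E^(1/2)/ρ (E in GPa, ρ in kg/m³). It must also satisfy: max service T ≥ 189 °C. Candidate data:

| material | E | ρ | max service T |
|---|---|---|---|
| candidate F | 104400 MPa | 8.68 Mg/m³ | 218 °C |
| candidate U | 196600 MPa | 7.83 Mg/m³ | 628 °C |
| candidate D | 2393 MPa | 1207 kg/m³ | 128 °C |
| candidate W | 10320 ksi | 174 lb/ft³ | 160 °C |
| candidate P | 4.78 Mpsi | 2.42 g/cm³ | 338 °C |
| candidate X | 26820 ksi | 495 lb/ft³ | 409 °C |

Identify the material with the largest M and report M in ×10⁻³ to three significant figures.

Screen on constraints: max service T ≥ 189 °C. Survivors: candidate F, candidate U, candidate P, candidate X.
After converting to SI:
  candidate F: E = 104.4 GPa, ρ = 8680 kg/m³
  candidate U: E = 196.6 GPa, ρ = 7830 kg/m³
  candidate P: E = 32.96 GPa, ρ = 2420 kg/m³
  candidate X: E = 184.9 GPa, ρ = 7929 kg/m³
  candidate P: M = 2.37×10⁻³
  candidate U: M = 1.79×10⁻³
  candidate X: M = 1.71×10⁻³
  candidate F: M = 1.18×10⁻³
Highest index: candidate P.

candidate P, M = 2.37×10⁻³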